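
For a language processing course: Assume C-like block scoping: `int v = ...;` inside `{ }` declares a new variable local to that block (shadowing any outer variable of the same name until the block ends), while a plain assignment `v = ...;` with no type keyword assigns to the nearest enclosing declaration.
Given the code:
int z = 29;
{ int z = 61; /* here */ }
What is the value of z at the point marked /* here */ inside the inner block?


Analyzing scoping rules:
Outer scope: declares z = 29
Inner block: 'int z = 61;' declares a NEW z that shadows the outer one
Inside the block the inner declaration is in scope -> 61
Result: 61

61


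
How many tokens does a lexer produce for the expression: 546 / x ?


Scanning '546 / x'
Token 1: '546' -> integer_literal
Token 2: '/' -> operator
Token 3: 'x' -> identifier
Total tokens: 3

3


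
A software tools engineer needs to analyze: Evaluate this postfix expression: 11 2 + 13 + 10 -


Processing tokens left to right:
Push 11, Push 2
Pop 11 and 2, compute 11 + 2 = 13, push 13
Push 13
Pop 13 and 13, compute 13 + 13 = 26, push 26
Push 10
Pop 26 and 10, compute 26 - 10 = 16, push 16
Stack result: 16

16


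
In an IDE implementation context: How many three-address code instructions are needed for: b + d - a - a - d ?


Expression: b + d - a - a - d
Generating three-address code (respecting * over +/- precedence):
  Instruction 1: t1 = b + d
  Instruction 2: t2 = t1 - a
  Instruction 3: t3 = t2 - a
  Instruction 4: t4 = t3 - d
Total instructions: 4

4


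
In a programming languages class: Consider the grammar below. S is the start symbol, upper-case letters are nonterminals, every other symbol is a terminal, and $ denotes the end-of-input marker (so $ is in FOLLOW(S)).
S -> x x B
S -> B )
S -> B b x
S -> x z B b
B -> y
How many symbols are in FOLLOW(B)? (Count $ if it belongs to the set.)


S is the start symbol and does not occur in any rule body, so FOLLOW(S) = {$}.
Examining every occurrence of B in a rule body:
  S -> x x B : B is at the right end -> add FOLLOW(S) = {$}
  S -> B ) : B is followed by terminal ')' -> add ')'
  S -> B b x : B is followed by terminal 'b' -> add 'b'
  S -> x z B b : B is followed by terminal 'b' -> add 'b' (already in the set)
  B -> y : B does not occur in the body -> contributes nothing
FOLLOW(B) = {), b, $}
Count: 3

3


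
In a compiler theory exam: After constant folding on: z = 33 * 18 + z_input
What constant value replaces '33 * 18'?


Identifying constant sub-expression:
  Original: z = 33 * 18 + z_input
  33 and 18 are both compile-time constants
  Evaluating: 33 * 18 = 594
  After folding: z = 594 + z_input

594


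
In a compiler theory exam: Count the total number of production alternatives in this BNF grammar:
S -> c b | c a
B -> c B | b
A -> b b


Counting alternatives per rule:
  S: 2 alternative(s)
  B: 2 alternative(s)
  A: 1 alternative(s)
Sum: 2 + 2 + 1 = 5

5


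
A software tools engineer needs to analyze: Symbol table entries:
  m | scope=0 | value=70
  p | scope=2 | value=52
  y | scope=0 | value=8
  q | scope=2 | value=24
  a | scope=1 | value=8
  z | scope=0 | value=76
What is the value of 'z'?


Searching symbol table for 'z':
  m | scope=0 | value=70
  p | scope=2 | value=52
  y | scope=0 | value=8
  q | scope=2 | value=24
  a | scope=1 | value=8
  z | scope=0 | value=76 <- MATCH
Found 'z' at scope 0 with value 76

76


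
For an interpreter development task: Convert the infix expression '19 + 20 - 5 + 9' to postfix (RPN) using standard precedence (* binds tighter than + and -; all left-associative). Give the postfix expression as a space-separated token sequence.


Applying the shunting-yard algorithm:
  Operand 19 -> output
  Push '+' onto operator stack -> op-stack: [+]
  Operand 20 -> output
  See '-' (prec 1); top '+' (prec 1) >= it -> pop '+' to output
  Push '-' onto operator stack -> op-stack: [-]
  Operand 5 -> output
  See '+' (prec 1); top '-' (prec 1) >= it -> pop '-' to output
  Push '+' onto operator stack -> op-stack: [+]
  Operand 9 -> output
  End of input: pop '+' to output
Postfix result: 19 20 + 5 - 9 +

19 20 + 5 - 9 +


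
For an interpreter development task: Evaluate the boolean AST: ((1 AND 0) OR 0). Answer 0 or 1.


Step 1: Evaluate inner node
  1 AND 0 = 0
Step 2: Evaluate root node
  0 OR 0 = 0

0


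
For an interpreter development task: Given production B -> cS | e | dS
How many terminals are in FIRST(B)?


Production: B -> cS | e | dS
Examining each alternative for leading terminals:
  B -> cS : first terminal = 'c'
  B -> e : first terminal = 'e'
  B -> dS : first terminal = 'd'
FIRST(B) = {c, d, e}
Count: 3

3


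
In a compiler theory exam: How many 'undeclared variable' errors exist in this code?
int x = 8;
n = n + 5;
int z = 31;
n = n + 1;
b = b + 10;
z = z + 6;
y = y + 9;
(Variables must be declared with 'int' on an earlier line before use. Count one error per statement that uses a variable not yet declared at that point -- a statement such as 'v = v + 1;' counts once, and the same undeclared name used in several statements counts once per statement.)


Scanning code line by line:
  Line 1: declare 'x' -> declared = ['x']
  Line 2: use 'n' -> ERROR (undeclared)
  Line 3: declare 'z' -> declared = ['x', 'z']
  Line 4: use 'n' -> ERROR (undeclared)
  Line 5: use 'b' -> ERROR (undeclared)
  Line 6: use 'z' -> OK (declared)
  Line 7: use 'y' -> ERROR (undeclared)
Total undeclared variable errors: 4

4


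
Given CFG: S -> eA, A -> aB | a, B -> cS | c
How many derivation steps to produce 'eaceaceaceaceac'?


Grammar: S -> eA, A -> aB | a, B -> cS | c
Deriving 'eaceaceaceaceac':
Step 1: S -> eA => eA
Step 2: A -> aB => eaB
Step 3: B -> cS => eacS
Step 4: S -> eA => eaceA
Step 5: A -> aB => eaceaB
Step 6: B -> cS => eaceacS
Step 7: S -> eA => eaceaceA
Step 8: A -> aB => eaceaceaB
Step 9: B -> cS => eaceaceacS
Step 10: S -> eA => eaceaceaceA
Step 11: A -> aB => eaceaceaceaB
Step 12: B -> cS => eaceaceaceacS
Step 13: S -> eA => eaceaceaceaceA
Step 14: A -> aB => eaceaceaceaceaB
Step 15: B -> c => eaceaceaceaceac
Total derivation steps: 15

15


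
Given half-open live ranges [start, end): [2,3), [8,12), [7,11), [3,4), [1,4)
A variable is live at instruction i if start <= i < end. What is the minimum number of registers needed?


Live ranges:
  Var0: [2, 3)
  Var1: [8, 12)
  Var2: [7, 11)
  Var3: [3, 4)
  Var4: [1, 4)
Sweep-line events (position, delta, active):
  pos=1 start -> active=1
  pos=2 start -> active=2
  pos=3 end -> active=1
  pos=3 start -> active=2
  pos=4 end -> active=1
  pos=4 end -> active=0
  pos=7 start -> active=1
  pos=8 start -> active=2
  pos=11 end -> active=1
  pos=12 end -> active=0
Maximum simultaneous active: 2
Minimum registers needed: 2

2


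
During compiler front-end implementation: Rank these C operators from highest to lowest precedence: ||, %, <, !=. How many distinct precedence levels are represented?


Looking up precedence for each operator:
  || -> precedence 1
  % -> precedence 6
  < -> precedence 4
  != -> precedence 3
Sorted highest to lowest: %, <, !=, ||
Distinct precedence values: [6, 4, 3, 1]
Number of distinct levels: 4

4


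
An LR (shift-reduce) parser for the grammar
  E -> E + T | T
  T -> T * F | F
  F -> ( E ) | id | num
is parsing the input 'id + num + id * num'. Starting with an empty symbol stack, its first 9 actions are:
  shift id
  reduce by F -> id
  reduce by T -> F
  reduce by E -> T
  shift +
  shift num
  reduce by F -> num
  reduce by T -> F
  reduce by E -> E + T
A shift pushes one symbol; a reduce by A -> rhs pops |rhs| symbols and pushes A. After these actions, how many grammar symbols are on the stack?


Tracking the symbol stack through each action:
  Action 1: shift 'id' : push -> stack = [id] (size 1)
  Action 2: reduce by F -> id : pop 1, push F -> stack = [F] (size 1)
  Action 3: reduce by T -> F : pop 1, push T -> stack = [T] (size 1)
  Action 4: reduce by E -> T : pop 1, push E -> stack = [E] (size 1)
  Action 5: shift '+' : push -> stack = [E, +] (size 2)
  Action 6: shift 'num' : push -> stack = [E, +, num] (size 3)
  Action 7: reduce by F -> num : pop 1, push F -> stack = [E, +, F] (size 3)
  Action 8: reduce by T -> F : pop 1, push T -> stack = [E, +, T] (size 3)
  Action 9: reduce by E -> E + T : pop 3, push E -> stack = [E] (size 1)
Final stack size: 1

1


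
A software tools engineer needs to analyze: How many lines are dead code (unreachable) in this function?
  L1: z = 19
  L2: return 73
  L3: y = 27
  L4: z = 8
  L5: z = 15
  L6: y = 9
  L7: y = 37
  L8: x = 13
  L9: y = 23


Analyzing control flow:
  L1: reachable (before return)
  L2: reachable (return statement)
  L3: DEAD (after return at L2)
  L4: DEAD (after return at L2)
  L5: DEAD (after return at L2)
  L6: DEAD (after return at L2)
  L7: DEAD (after return at L2)
  L8: DEAD (after return at L2)
  L9: DEAD (after return at L2)
Return at L2, total lines = 9
Dead lines: L3 through L9
Count: 7

7


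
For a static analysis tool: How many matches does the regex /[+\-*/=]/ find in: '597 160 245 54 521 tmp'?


Pattern: /[+\-*/=]/ (operators)
Input: '597 160 245 54 521 tmp'
Scanning for matches:
Total matches: 0

0


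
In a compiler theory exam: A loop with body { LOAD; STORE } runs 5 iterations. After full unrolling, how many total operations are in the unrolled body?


Loop body operations: LOAD, STORE (2 ops per iteration)
Unrolling 5 iterations:
  Iteration 1: LOAD, STORE (2 ops)
  Iteration 2: LOAD, STORE (2 ops)
  Iteration 3: LOAD, STORE (2 ops)
  Iteration 4: LOAD, STORE (2 ops)
  Iteration 5: LOAD, STORE (2 ops)
Total: 5 iterations * 2 ops/iter = 10 operations

10


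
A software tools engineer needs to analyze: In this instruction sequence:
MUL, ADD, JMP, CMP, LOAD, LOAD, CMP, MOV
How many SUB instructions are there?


Scanning instruction sequence for SUB:
  Position 1: MUL
  Position 2: ADD
  Position 3: JMP
  Position 4: CMP
  Position 5: LOAD
  Position 6: LOAD
  Position 7: CMP
  Position 8: MOV
Matches at positions: []
Total SUB count: 0

0


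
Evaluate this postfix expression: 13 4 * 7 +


Processing tokens left to right:
Push 13, Push 4
Pop 13 and 4, compute 13 * 4 = 52, push 52
Push 7
Pop 52 and 7, compute 52 + 7 = 59, push 59
Stack result: 59

59


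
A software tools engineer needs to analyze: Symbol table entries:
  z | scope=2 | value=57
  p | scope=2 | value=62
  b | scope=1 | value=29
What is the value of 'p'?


Searching symbol table for 'p':
  z | scope=2 | value=57
  p | scope=2 | value=62 <- MATCH
  b | scope=1 | value=29
Found 'p' at scope 2 with value 62

62


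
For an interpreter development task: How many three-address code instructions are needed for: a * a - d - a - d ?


Expression: a * a - d - a - d
Generating three-address code (respecting * over +/- precedence):
  Instruction 1: t1 = a * a
  Instruction 2: t2 = t1 - d
  Instruction 3: t3 = t2 - a
  Instruction 4: t4 = t3 - d
Total instructions: 4

4


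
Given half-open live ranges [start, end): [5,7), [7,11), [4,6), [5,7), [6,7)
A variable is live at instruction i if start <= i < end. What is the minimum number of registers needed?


Live ranges:
  Var0: [5, 7)
  Var1: [7, 11)
  Var2: [4, 6)
  Var3: [5, 7)
  Var4: [6, 7)
Sweep-line events (position, delta, active):
  pos=4 start -> active=1
  pos=5 start -> active=2
  pos=5 start -> active=3
  pos=6 end -> active=2
  pos=6 start -> active=3
  pos=7 end -> active=2
  pos=7 end -> active=1
  pos=7 end -> active=0
  pos=7 start -> active=1
  pos=11 end -> active=0
Maximum simultaneous active: 3
Minimum registers needed: 3

3


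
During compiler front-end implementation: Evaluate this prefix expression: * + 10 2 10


Parsing prefix expression: * + 10 2 10
Step 1: Innermost operation '+ 10 2'
  10 + 2 = 12
Step 2: Outer operation '* [12] 10'
  12 * 10 = 120

120


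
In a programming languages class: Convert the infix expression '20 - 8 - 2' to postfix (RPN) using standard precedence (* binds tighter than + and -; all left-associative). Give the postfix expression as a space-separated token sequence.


Applying the shunting-yard algorithm:
  Operand 20 -> output
  Push '-' onto operator stack -> op-stack: [-]
  Operand 8 -> output
  See '-' (prec 1); top '-' (prec 1) >= it -> pop '-' to output
  Push '-' onto operator stack -> op-stack: [-]
  Operand 2 -> output
  End of input: pop '-' to output
Postfix result: 20 8 - 2 -

20 8 - 2 -


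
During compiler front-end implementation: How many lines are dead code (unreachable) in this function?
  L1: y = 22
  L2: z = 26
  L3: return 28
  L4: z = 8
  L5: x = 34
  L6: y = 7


Analyzing control flow:
  L1: reachable (before return)
  L2: reachable (before return)
  L3: reachable (return statement)
  L4: DEAD (after return at L3)
  L5: DEAD (after return at L3)
  L6: DEAD (after return at L3)
Return at L3, total lines = 6
Dead lines: L4 through L6
Count: 3

3


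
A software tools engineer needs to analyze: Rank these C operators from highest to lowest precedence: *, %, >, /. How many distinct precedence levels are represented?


Looking up precedence for each operator:
  * -> precedence 6
  % -> precedence 6
  > -> precedence 4
  / -> precedence 6
Sorted highest to lowest: *, %, /, >
Distinct precedence values: [6, 4]
Number of distinct levels: 2

2


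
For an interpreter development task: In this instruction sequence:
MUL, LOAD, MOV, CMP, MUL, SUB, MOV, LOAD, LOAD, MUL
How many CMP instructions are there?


Scanning instruction sequence for CMP:
  Position 1: MUL
  Position 2: LOAD
  Position 3: MOV
  Position 4: CMP <- MATCH
  Position 5: MUL
  Position 6: SUB
  Position 7: MOV
  Position 8: LOAD
  Position 9: LOAD
  Position 10: MUL
Matches at positions: [4]
Total CMP count: 1

1


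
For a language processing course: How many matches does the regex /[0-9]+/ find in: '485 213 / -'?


Pattern: /[0-9]+/ (int literals)
Input: '485 213 / -'
Scanning for matches:
  Match 1: '485'
  Match 2: '213'
Total matches: 2

2


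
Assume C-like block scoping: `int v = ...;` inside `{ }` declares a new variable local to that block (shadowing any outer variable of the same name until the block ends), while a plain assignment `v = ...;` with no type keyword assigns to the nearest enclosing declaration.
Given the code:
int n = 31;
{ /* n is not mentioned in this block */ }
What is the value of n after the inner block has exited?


Analyzing scoping rules:
Outer scope: declares n = 31
Inner block: n is neither redeclared nor assigned -> unchanged
After the block -> 31
Result: 31

31


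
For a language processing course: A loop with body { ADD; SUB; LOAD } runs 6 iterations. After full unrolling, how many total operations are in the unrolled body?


Loop body operations: ADD, SUB, LOAD (3 ops per iteration)
Unrolling 6 iterations:
  Iteration 1: ADD, SUB, LOAD (3 ops)
  Iteration 2: ADD, SUB, LOAD (3 ops)
  Iteration 3: ADD, SUB, LOAD (3 ops)
  Iteration 4: ADD, SUB, LOAD (3 ops)
  Iteration 5: ADD, SUB, LOAD (3 ops)
  Iteration 6: ADD, SUB, LOAD (3 ops)
Total: 6 iterations * 3 ops/iter = 18 operations

18


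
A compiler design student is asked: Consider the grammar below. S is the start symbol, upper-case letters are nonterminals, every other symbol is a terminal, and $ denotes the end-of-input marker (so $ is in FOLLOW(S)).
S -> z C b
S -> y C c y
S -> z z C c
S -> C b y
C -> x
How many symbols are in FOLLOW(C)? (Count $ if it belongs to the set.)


S is the start symbol and does not occur in any rule body, so FOLLOW(S) = {$}.
Examining every occurrence of C in a rule body:
  S -> z C b : C is followed by terminal 'b' -> add 'b'
  S -> y C c y : C is followed by terminal 'c' -> add 'c'
  S -> z z C c : C is followed by terminal 'c' -> add 'c' (already in the set)
  S -> C b y : C is followed by terminal 'b' -> add 'b' (already in the set)
  C -> x : C does not occur in the body -> contributes nothing
FOLLOW(C) = {b, c}
Count: 2

2


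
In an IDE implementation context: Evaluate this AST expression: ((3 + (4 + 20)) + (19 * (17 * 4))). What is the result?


Expression: ((3 + (4 + 20)) + (19 * (17 * 4)))
Evaluating step by step:
  4 + 20 = 24
  3 + 24 = 27
  17 * 4 = 68
  19 * 68 = 1292
  27 + 1292 = 1319
Result: 1319

1319


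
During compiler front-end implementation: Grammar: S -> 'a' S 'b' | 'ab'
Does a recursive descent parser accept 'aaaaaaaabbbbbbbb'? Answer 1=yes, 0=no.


Grammar accepts strings of the form a^n b^n (n >= 1)
Word: 'aaaaaaaabbbbbbbb'
Counting: 8 a's and 8 b's
Check: 8 == 8? Yes
Derivation (S -> aSb applied 7 time(s), then S -> ab): S => aSb => aaSbb => aaaSbbb => aaaaSbbbb => aaaaaSbbbbb => aaaaaaSbbbbbb => aaaaaaaSbbbbbbb => aaaaaaaabbbbbbbb
Accepted

1


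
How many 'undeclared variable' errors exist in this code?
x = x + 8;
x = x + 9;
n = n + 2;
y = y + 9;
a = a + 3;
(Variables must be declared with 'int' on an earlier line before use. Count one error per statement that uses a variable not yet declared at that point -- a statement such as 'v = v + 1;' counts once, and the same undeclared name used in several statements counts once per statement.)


Scanning code line by line:
  Line 1: use 'x' -> ERROR (undeclared)
  Line 2: use 'x' -> ERROR (undeclared)
  Line 3: use 'n' -> ERROR (undeclared)
  Line 4: use 'y' -> ERROR (undeclared)
  Line 5: use 'a' -> ERROR (undeclared)
Total undeclared variable errors: 5

5


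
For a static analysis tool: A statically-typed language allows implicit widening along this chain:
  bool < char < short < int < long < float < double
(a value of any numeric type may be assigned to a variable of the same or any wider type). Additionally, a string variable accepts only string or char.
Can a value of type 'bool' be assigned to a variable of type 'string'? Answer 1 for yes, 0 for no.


Target variable type: string
Source value type: bool
Rule: string accepts only {string, char}
  source 'bool' in {string, char}? No
Result: 0

0


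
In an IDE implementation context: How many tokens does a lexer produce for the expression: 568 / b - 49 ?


Scanning '568 / b - 49'
Token 1: '568' -> integer_literal
Token 2: '/' -> operator
Token 3: 'b' -> identifier
Token 4: '-' -> operator
Token 5: '49' -> integer_literal
Total tokens: 5

5


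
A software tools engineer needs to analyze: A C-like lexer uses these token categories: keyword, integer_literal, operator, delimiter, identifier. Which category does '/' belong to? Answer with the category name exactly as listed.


Token: '/'
Checking categories:
  identifier: no
  integer_literal: no
  operator: YES
  keyword: no
  delimiter: no
Category: operator

operator


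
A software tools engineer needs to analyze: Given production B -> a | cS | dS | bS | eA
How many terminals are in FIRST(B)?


Production: B -> a | cS | dS | bS | eA
Examining each alternative for leading terminals:
  B -> a : first terminal = 'a'
  B -> cS : first terminal = 'c'
  B -> dS : first terminal = 'd'
  B -> bS : first terminal = 'b'
  B -> eA : first terminal = 'e'
FIRST(B) = {a, b, c, d, e}
Count: 5

5


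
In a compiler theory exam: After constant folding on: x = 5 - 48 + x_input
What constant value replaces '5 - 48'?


Identifying constant sub-expression:
  Original: x = 5 - 48 + x_input
  5 and 48 are both compile-time constants
  Evaluating: 5 - 48 = -43
  After folding: x = -43 + x_input

-43


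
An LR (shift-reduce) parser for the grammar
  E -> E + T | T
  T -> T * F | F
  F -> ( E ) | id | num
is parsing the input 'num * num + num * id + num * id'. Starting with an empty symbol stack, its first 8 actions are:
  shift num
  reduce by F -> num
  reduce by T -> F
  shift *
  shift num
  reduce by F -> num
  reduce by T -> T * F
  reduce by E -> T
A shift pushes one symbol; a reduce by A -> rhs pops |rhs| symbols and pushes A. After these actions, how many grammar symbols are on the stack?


Tracking the symbol stack through each action:
  Action 1: shift 'num' : push -> stack = [num] (size 1)
  Action 2: reduce by F -> num : pop 1, push F -> stack = [F] (size 1)
  Action 3: reduce by T -> F : pop 1, push T -> stack = [T] (size 1)
  Action 4: shift '*' : push -> stack = [T, *] (size 2)
  Action 5: shift 'num' : push -> stack = [T, *, num] (size 3)
  Action 6: reduce by F -> num : pop 1, push F -> stack = [T, *, F] (size 3)
  Action 7: reduce by T -> T * F : pop 3, push T -> stack = [T] (size 1)
  Action 8: reduce by E -> T : pop 1, push E -> stack = [E] (size 1)
Final stack size: 1

1


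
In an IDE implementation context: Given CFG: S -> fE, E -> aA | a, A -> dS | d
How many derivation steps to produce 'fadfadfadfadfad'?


Grammar: S -> fE, E -> aA | a, A -> dS | d
Deriving 'fadfadfadfadfad':
Step 1: S -> fE => fE
Step 2: E -> aA => faA
Step 3: A -> dS => fadS
Step 4: S -> fE => fadfE
Step 5: E -> aA => fadfaA
Step 6: A -> dS => fadfadS
Step 7: S -> fE => fadfadfE
Step 8: E -> aA => fadfadfaA
Step 9: A -> dS => fadfadfadS
Step 10: S -> fE => fadfadfadfE
Step 11: E -> aA => fadfadfadfaA
Step 12: A -> dS => fadfadfadfadS
Step 13: S -> fE => fadfadfadfadfE
Step 14: E -> aA => fadfadfadfadfaA
Step 15: A -> d => fadfadfadfadfad
Total derivation steps: 15

15


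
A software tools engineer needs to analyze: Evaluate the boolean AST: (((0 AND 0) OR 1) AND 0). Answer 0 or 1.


Step 1: Evaluate inner node
  0 AND 0 = 0
Step 2: Evaluate next node
  0 OR 1 = 1
Step 3: Evaluate root node
  1 AND 0 = 0

0


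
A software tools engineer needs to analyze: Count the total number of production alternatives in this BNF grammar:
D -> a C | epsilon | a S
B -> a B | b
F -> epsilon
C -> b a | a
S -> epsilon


Counting alternatives per rule:
  D: 3 alternative(s)
  B: 2 alternative(s)
  F: 1 alternative(s)
  C: 2 alternative(s)
  S: 1 alternative(s)
Sum: 3 + 2 + 1 + 2 + 1 = 9

9


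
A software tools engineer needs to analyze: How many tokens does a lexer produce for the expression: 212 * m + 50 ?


Scanning '212 * m + 50'
Token 1: '212' -> integer_literal
Token 2: '*' -> operator
Token 3: 'm' -> identifier
Token 4: '+' -> operator
Token 5: '50' -> integer_literal
Total tokens: 5

5


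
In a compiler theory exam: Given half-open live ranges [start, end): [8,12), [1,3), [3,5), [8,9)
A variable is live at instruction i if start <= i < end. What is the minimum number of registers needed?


Live ranges:
  Var0: [8, 12)
  Var1: [1, 3)
  Var2: [3, 5)
  Var3: [8, 9)
Sweep-line events (position, delta, active):
  pos=1 start -> active=1
  pos=3 end -> active=0
  pos=3 start -> active=1
  pos=5 end -> active=0
  pos=8 start -> active=1
  pos=8 start -> active=2
  pos=9 end -> active=1
  pos=12 end -> active=0
Maximum simultaneous active: 2
Minimum registers needed: 2

2


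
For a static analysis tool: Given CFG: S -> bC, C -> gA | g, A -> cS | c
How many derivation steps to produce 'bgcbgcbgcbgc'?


Grammar: S -> bC, C -> gA | g, A -> cS | c
Deriving 'bgcbgcbgcbgc':
Step 1: S -> bC => bC
Step 2: C -> gA => bgA
Step 3: A -> cS => bgcS
Step 4: S -> bC => bgcbC
Step 5: C -> gA => bgcbgA
Step 6: A -> cS => bgcbgcS
Step 7: S -> bC => bgcbgcbC
Step 8: C -> gA => bgcbgcbgA
Step 9: A -> cS => bgcbgcbgcS
Step 10: S -> bC => bgcbgcbgcbC
Step 11: C -> gA => bgcbgcbgcbgA
Step 12: A -> c => bgcbgcbgcbgc
Total derivation steps: 12

12


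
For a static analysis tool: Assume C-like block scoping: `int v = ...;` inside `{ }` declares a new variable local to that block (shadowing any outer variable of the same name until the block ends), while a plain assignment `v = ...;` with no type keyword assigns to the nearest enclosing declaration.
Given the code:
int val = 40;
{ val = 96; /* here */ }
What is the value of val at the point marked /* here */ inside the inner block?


Analyzing scoping rules:
Outer scope: declares val = 40
Inner block: 'val = 96;' has no type keyword, so it is an assignment to the outer val (no shadowing)
Inside the block, after the assignment -> 96
Result: 96

96


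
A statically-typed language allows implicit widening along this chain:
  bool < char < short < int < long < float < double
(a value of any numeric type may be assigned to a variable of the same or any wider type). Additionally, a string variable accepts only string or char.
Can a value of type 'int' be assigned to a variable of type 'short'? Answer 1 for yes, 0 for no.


Target variable type: short
Source value type: int
Numeric ranks: int=3, short=2
Widening allowed iff rank(source) <= rank(target): 3 <= 2? No
Result: 0

0


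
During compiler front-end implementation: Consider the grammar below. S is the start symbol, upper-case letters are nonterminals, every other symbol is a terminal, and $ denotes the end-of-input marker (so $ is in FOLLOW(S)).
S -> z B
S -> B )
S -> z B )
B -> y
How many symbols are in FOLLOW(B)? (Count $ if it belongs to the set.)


S is the start symbol and does not occur in any rule body, so FOLLOW(S) = {$}.
Examining every occurrence of B in a rule body:
  S -> z B : B is at the right end -> add FOLLOW(S) = {$}
  S -> B ) : B is followed by terminal ')' -> add ')'
  S -> z B ) : B is followed by terminal ')' -> add ')' (already in the set)
  B -> y : B does not occur in the body -> contributes nothing
FOLLOW(B) = {), $}
Count: 2

2


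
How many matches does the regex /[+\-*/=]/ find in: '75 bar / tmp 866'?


Pattern: /[+\-*/=]/ (operators)
Input: '75 bar / tmp 866'
Scanning for matches:
  Match 1: '/'
Total matches: 1

1


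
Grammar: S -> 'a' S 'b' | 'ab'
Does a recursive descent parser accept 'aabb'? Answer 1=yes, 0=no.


Grammar accepts strings of the form a^n b^n (n >= 1)
Word: 'aabb'
Counting: 2 a's and 2 b's
Check: 2 == 2? Yes
Derivation (S -> aSb applied 1 time(s), then S -> ab): S => aSb => aabb
Accepted

1


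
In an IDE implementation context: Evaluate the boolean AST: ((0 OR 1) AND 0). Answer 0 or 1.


Step 1: Evaluate inner node
  0 OR 1 = 1
Step 2: Evaluate root node
  1 AND 0 = 0

0


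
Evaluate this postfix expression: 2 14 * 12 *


Processing tokens left to right:
Push 2, Push 14
Pop 2 and 14, compute 2 * 14 = 28, push 28
Push 12
Pop 28 and 12, compute 28 * 12 = 336, push 336
Stack result: 336

336


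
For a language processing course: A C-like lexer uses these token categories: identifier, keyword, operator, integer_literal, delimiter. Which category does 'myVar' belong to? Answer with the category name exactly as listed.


Token: 'myVar'
Checking categories:
  identifier: YES
  integer_literal: no
  operator: no
  keyword: no
  delimiter: no
Category: identifier

identifier


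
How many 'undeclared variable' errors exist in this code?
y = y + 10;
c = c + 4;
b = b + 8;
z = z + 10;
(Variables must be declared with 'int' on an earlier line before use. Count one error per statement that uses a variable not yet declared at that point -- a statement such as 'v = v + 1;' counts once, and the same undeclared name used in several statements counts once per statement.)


Scanning code line by line:
  Line 1: use 'y' -> ERROR (undeclared)
  Line 2: use 'c' -> ERROR (undeclared)
  Line 3: use 'b' -> ERROR (undeclared)
  Line 4: use 'z' -> ERROR (undeclared)
Total undeclared variable errors: 4

4


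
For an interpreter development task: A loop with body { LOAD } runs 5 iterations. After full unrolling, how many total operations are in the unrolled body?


Loop body operations: LOAD (1 op per iteration)
Unrolling 5 iterations:
  Iteration 1: LOAD (1 ops)
  Iteration 2: LOAD (1 ops)
  Iteration 3: LOAD (1 ops)
  Iteration 4: LOAD (1 ops)
  Iteration 5: LOAD (1 ops)
Total: 5 iterations * 1 ops/iter = 5 operations

5


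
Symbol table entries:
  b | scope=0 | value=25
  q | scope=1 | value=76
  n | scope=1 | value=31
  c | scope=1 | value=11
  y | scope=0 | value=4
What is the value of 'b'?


Searching symbol table for 'b':
  b | scope=0 | value=25 <- MATCH
  q | scope=1 | value=76
  n | scope=1 | value=31
  c | scope=1 | value=11
  y | scope=0 | value=4
Found 'b' at scope 0 with value 25

25


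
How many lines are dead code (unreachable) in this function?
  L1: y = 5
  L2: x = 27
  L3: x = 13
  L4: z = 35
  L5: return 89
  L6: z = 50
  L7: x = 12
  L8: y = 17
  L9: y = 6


Analyzing control flow:
  L1: reachable (before return)
  L2: reachable (before return)
  L3: reachable (before return)
  L4: reachable (before return)
  L5: reachable (return statement)
  L6: DEAD (after return at L5)
  L7: DEAD (after return at L5)
  L8: DEAD (after return at L5)
  L9: DEAD (after return at L5)
Return at L5, total lines = 9
Dead lines: L6 through L9
Count: 4

4


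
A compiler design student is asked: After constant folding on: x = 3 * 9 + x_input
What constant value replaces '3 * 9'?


Identifying constant sub-expression:
  Original: x = 3 * 9 + x_input
  3 and 9 are both compile-time constants
  Evaluating: 3 * 9 = 27
  After folding: x = 27 + x_input

27


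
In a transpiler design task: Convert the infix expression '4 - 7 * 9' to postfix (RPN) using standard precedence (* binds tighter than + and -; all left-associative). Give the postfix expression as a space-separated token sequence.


Applying the shunting-yard algorithm:
  Operand 4 -> output
  Push '-' onto operator stack -> op-stack: [-]
  Operand 7 -> output
  Push '*' onto operator stack -> op-stack: [-, *]
  Operand 9 -> output
  End of input: pop '*' to output
  End of input: pop '-' to output
Postfix result: 4 7 9 * -

4 7 9 * -


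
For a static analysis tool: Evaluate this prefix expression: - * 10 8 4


Parsing prefix expression: - * 10 8 4
Step 1: Innermost operation '* 10 8'
  10 * 8 = 80
Step 2: Outer operation '- [80] 4'
  80 - 4 = 76

76


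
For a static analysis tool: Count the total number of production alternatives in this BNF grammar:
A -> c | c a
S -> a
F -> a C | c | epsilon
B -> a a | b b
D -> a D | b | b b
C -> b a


Counting alternatives per rule:
  A: 2 alternative(s)
  S: 1 alternative(s)
  F: 3 alternative(s)
  B: 2 alternative(s)
  D: 3 alternative(s)
  C: 1 alternative(s)
Sum: 2 + 1 + 3 + 2 + 3 + 1 = 12

12


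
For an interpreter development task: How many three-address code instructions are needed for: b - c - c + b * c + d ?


Expression: b - c - c + b * c + d
Generating three-address code (respecting * over +/- precedence):
  Instruction 1: t1 = b * c
  Instruction 2: t2 = b - c
  Instruction 3: t3 = t2 - c
  Instruction 4: t4 = t3 + t1
  Instruction 5: t5 = t4 + d
Total instructions: 5

5


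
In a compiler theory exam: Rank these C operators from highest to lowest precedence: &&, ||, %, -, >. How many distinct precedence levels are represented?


Looking up precedence for each operator:
  && -> precedence 2
  || -> precedence 1
  % -> precedence 6
  - -> precedence 5
  > -> precedence 4
Sorted highest to lowest: %, -, >, &&, ||
Distinct precedence values: [6, 5, 4, 2, 1]
Number of distinct levels: 5

5


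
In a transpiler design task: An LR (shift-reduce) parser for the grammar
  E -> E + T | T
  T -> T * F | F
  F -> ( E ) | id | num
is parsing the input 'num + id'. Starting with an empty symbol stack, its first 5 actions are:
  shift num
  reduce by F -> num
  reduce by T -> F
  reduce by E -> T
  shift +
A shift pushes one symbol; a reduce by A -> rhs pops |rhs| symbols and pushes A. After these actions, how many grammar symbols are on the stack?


Tracking the symbol stack through each action:
  Action 1: shift 'num' : push -> stack = [num] (size 1)
  Action 2: reduce by F -> num : pop 1, push F -> stack = [F] (size 1)
  Action 3: reduce by T -> F : pop 1, push T -> stack = [T] (size 1)
  Action 4: reduce by E -> T : pop 1, push E -> stack = [E] (size 1)
  Action 5: shift '+' : push -> stack = [E, +] (size 2)
Final stack size: 2

2


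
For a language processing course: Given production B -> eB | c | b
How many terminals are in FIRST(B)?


Production: B -> eB | c | b
Examining each alternative for leading terminals:
  B -> eB : first terminal = 'e'
  B -> c : first terminal = 'c'
  B -> b : first terminal = 'b'
FIRST(B) = {b, c, e}
Count: 3

3


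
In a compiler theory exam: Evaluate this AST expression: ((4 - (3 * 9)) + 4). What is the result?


Expression: ((4 - (3 * 9)) + 4)
Evaluating step by step:
  3 * 9 = 27
  4 - 27 = -23
  -23 + 4 = -19
Result: -19

-19


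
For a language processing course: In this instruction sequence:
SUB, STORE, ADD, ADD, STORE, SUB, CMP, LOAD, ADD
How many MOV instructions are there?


Scanning instruction sequence for MOV:
  Position 1: SUB
  Position 2: STORE
  Position 3: ADD
  Position 4: ADD
  Position 5: STORE
  Position 6: SUB
  Position 7: CMP
  Position 8: LOAD
  Position 9: ADD
Matches at positions: []
Total MOV count: 0

0


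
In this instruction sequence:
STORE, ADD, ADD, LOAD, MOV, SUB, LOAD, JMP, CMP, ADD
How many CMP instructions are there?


Scanning instruction sequence for CMP:
  Position 1: STORE
  Position 2: ADD
  Position 3: ADD
  Position 4: LOAD
  Position 5: MOV
  Position 6: SUB
  Position 7: LOAD
  Position 8: JMP
  Position 9: CMP <- MATCH
  Position 10: ADD
Matches at positions: [9]
Total CMP count: 1

1


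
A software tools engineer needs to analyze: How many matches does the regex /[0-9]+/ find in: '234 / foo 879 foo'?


Pattern: /[0-9]+/ (int literals)
Input: '234 / foo 879 foo'
Scanning for matches:
  Match 1: '234'
  Match 2: '879'
Total matches: 2

2


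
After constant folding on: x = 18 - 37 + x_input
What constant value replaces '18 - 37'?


Identifying constant sub-expression:
  Original: x = 18 - 37 + x_input
  18 and 37 are both compile-time constants
  Evaluating: 18 - 37 = -19
  After folding: x = -19 + x_input

-19


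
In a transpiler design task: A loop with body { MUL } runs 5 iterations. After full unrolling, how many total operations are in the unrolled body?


Loop body operations: MUL (1 op per iteration)
Unrolling 5 iterations:
  Iteration 1: MUL (1 ops)
  Iteration 2: MUL (1 ops)
  Iteration 3: MUL (1 ops)
  Iteration 4: MUL (1 ops)
  Iteration 5: MUL (1 ops)
Total: 5 iterations * 1 ops/iter = 5 operations

5


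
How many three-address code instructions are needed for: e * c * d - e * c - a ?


Expression: e * c * d - e * c - a
Generating three-address code (respecting * over +/- precedence):
  Instruction 1: t1 = e * c
  Instruction 2: t2 = t1 * d
  Instruction 3: t3 = e * c
  Instruction 4: t4 = t2 - t3
  Instruction 5: t5 = t4 - a
Total instructions: 5

5


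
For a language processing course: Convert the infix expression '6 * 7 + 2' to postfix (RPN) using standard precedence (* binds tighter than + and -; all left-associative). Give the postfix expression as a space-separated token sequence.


Applying the shunting-yard algorithm:
  Operand 6 -> output
  Push '*' onto operator stack -> op-stack: [*]
  Operand 7 -> output
  See '+' (prec 1); top '*' (prec 2) >= it -> pop '*' to output
  Push '+' onto operator stack -> op-stack: [+]
  Operand 2 -> output
  End of input: pop '+' to output
Postfix result: 6 7 * 2 +

6 7 * 2 +


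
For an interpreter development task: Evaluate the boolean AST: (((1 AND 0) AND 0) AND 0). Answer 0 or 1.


Step 1: Evaluate inner node
  1 AND 0 = 0
Step 2: Evaluate next node
  0 AND 0 = 0
Step 3: Evaluate root node
  0 AND 0 = 0

0


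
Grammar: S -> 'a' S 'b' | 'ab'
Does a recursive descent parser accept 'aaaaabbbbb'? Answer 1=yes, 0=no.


Grammar accepts strings of the form a^n b^n (n >= 1)
Word: 'aaaaabbbbb'
Counting: 5 a's and 5 b's
Check: 5 == 5? Yes
Derivation (S -> aSb applied 4 time(s), then S -> ab): S => aSb => aaSbb => aaaSbbb => aaaaSbbbb => aaaaabbbbb
Accepted

1


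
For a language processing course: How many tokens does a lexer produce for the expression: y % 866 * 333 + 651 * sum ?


Scanning 'y % 866 * 333 + 651 * sum'
Token 1: 'y' -> identifier
Token 2: '%' -> operator
Token 3: '866' -> integer_literal
Token 4: '*' -> operator
Token 5: '333' -> integer_literal
Token 6: '+' -> operator
Token 7: '651' -> integer_literal
Token 8: '*' -> operator
Token 9: 'sum' -> identifier
Total tokens: 9

9


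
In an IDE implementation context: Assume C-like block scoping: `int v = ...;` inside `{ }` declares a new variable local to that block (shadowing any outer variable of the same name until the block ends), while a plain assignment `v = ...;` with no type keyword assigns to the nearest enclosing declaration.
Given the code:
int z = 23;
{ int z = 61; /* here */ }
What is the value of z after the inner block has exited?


Analyzing scoping rules:
Outer scope: declares z = 23
Inner block: 'int z = 61;' declares a NEW z that shadows the outer one
When the block exits the inner z goes out of scope; the outer z was never modified -> 23
Result: 23

23


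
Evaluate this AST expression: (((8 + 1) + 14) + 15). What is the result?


Expression: (((8 + 1) + 14) + 15)
Evaluating step by step:
  8 + 1 = 9
  9 + 14 = 23
  23 + 15 = 38
Result: 38

38


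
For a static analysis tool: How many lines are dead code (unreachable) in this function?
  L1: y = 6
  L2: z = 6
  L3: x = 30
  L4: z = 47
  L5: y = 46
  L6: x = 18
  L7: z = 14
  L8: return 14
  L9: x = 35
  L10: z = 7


Analyzing control flow:
  L1: reachable (before return)
  L2: reachable (before return)
  L3: reachable (before return)
  L4: reachable (before return)
  L5: reachable (before return)
  L6: reachable (before return)
  L7: reachable (before return)
  L8: reachable (return statement)
  L9: DEAD (after return at L8)
  L10: DEAD (after return at L8)
Return at L8, total lines = 10
Dead lines: L9 through L10
Count: 2

2


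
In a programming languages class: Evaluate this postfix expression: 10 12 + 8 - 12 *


Processing tokens left to right:
Push 10, Push 12
Pop 10 and 12, compute 10 + 12 = 22, push 22
Push 8
Pop 22 and 8, compute 22 - 8 = 14, push 14
Push 12
Pop 14 and 12, compute 14 * 12 = 168, push 168
Stack result: 168

168


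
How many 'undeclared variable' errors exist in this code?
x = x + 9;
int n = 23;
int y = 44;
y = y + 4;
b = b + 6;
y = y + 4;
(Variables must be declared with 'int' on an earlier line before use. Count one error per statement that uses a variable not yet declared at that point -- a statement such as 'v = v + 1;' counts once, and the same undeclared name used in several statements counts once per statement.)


Scanning code line by line:
  Line 1: use 'x' -> ERROR (undeclared)
  Line 2: declare 'n' -> declared = ['n']
  Line 3: declare 'y' -> declared = ['n', 'y']
  Line 4: use 'y' -> OK (declared)
  Line 5: use 'b' -> ERROR (undeclared)
  Line 6: use 'y' -> OK (declared)
Total undeclared variable errors: 2

2


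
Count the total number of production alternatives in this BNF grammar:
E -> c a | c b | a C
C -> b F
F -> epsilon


Counting alternatives per rule:
  E: 3 alternative(s)
  C: 1 alternative(s)
  F: 1 alternative(s)
Sum: 3 + 1 + 1 = 5

5


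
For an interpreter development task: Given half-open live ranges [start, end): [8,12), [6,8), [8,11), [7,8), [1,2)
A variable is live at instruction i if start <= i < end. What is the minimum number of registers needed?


Live ranges:
  Var0: [8, 12)
  Var1: [6, 8)
  Var2: [8, 11)
  Var3: [7, 8)
  Var4: [1, 2)
Sweep-line events (position, delta, active):
  pos=1 start -> active=1
  pos=2 end -> active=0
  pos=6 start -> active=1
  pos=7 start -> active=2
  pos=8 end -> active=1
  pos=8 end -> active=0
  pos=8 start -> active=1
  pos=8 start -> active=2
  pos=11 end -> active=1
  pos=12 end -> active=0
Maximum simultaneous active: 2
Minimum registers needed: 2

2


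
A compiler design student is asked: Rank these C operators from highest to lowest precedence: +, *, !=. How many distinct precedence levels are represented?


Looking up precedence for each operator:
  + -> precedence 5
  * -> precedence 6
  != -> precedence 3
Sorted highest to lowest: *, +, !=
Distinct precedence values: [6, 5, 3]
Number of distinct levels: 3

3


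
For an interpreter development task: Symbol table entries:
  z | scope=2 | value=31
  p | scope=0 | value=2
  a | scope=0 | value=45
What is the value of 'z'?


Searching symbol table for 'z':
  z | scope=2 | value=31 <- MATCH
  p | scope=0 | value=2
  a | scope=0 | value=45
Found 'z' at scope 2 with value 31

31
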